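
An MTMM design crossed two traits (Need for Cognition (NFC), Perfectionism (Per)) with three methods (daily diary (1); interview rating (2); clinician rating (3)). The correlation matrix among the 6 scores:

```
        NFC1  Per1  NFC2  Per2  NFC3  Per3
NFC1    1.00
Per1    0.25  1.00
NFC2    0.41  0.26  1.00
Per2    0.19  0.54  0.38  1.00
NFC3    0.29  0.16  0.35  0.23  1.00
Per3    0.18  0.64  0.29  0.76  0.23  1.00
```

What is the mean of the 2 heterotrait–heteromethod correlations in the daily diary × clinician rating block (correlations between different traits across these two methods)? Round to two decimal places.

HTHM values (method 1 × method 3): 0.18, 0.16; mean = 0.34/2 = 0.17.

0.17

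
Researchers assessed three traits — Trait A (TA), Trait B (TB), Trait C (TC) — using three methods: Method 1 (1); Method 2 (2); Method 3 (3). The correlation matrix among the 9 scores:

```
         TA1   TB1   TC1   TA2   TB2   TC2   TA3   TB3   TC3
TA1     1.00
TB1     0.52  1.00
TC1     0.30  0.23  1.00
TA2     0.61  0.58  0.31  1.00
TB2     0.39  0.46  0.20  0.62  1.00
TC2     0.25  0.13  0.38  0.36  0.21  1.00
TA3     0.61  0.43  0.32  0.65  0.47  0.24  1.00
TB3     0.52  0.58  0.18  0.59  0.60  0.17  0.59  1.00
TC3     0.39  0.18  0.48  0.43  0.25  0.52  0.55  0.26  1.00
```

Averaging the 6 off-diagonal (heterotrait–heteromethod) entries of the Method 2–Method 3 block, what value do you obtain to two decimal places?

HTHM values (method 2 × method 3): 0.59, 0.43, 0.47, 0.25, 0.24, 0.17; mean = 2.15/6 = 0.36.

0.36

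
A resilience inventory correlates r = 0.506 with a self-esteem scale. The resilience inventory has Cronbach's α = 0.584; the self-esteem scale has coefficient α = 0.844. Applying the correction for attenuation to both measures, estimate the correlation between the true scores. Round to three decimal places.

0.721

r_true = r_obs / √(r_xx · r_yy) = 0.506 / √(0.584 × 0.844) = 0.506 / √0.492896 = 0.506 / 0.7021 ≈ 0.721.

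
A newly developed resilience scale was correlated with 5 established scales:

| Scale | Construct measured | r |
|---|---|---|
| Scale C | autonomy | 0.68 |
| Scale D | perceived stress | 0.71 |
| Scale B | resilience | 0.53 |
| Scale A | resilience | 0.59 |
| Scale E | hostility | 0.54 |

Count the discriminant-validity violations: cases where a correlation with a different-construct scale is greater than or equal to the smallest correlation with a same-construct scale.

3

Convergent (same construct = resilience): Scale B, Scale A.
Smallest convergent = 0.53. Discriminant values: 0.68, 0.71, 0.54; count ≥ 0.53 → 3.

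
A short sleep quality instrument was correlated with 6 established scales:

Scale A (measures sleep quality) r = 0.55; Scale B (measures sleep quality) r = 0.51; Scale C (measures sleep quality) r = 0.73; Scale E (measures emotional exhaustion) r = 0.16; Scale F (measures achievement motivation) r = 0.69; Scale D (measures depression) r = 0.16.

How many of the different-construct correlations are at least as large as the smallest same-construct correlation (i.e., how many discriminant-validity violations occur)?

1

Convergent (same construct = sleep quality): Scale A, Scale B, Scale C.
Smallest convergent = 0.51. Discriminant values: 0.16, 0.69, 0.16; count ≥ 0.51 → 1.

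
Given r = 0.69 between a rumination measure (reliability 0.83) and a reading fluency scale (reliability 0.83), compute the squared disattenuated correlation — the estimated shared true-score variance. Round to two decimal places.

Disattenuated r = 0.69 / √(0.83 × 0.83) = 0.69 / 0.8300 = 0.8313.
Shared true-score variance = 0.8313² = 0.6911 ≈ 0.69.

0.69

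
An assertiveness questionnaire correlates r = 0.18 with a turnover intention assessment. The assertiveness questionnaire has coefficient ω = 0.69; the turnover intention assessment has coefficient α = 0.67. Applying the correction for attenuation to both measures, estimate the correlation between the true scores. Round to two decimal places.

r_true = r_obs / √(r_xx · r_yy) = 0.18 / √(0.69 × 0.67) = 0.18 / √0.4623 = 0.18 / 0.6799 ≈ 0.26.

0.26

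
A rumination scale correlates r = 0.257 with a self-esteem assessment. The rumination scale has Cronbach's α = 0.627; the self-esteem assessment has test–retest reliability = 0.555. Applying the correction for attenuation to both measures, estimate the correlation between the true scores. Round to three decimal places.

0.436

r_true = r_obs / √(r_xx · r_yy) = 0.257 / √(0.627 × 0.555) = 0.257 / √0.347985 = 0.257 / 0.5899 ≈ 0.436.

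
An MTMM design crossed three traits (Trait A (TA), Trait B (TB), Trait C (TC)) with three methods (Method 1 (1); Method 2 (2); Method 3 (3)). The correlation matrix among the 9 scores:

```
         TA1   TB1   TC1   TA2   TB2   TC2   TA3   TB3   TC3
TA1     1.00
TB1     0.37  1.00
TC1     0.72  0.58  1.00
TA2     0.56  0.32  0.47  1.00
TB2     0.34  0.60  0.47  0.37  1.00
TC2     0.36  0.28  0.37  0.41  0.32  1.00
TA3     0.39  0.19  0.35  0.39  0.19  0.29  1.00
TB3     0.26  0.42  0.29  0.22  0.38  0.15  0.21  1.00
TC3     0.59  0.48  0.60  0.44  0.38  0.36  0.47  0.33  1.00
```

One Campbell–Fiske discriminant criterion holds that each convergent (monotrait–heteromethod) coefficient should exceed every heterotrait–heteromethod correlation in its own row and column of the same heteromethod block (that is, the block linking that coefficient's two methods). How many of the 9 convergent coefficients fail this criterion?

6

Each convergent coefficient versus the relevant comparison correlations:
TA (methods 1·2): 0.56 vs {0.34, 0.32, 0.36, 0.47} → pass.
TA (methods 1·3): 0.39 vs {0.26, 0.19, 0.59, 0.35} → fail.
TA (methods 2·3): 0.39 vs {0.22, 0.19, 0.44, 0.29} → fail.
TB (methods 1·2): 0.60 vs {0.32, 0.34, 0.28, 0.47} → pass.
TB (methods 1·3): 0.42 vs {0.19, 0.26, 0.48, 0.29} → fail.
TB (methods 2·3): 0.38 vs {0.19, 0.22, 0.38, 0.15} → fail.
TC (methods 1·2): 0.37 vs {0.47, 0.36, 0.47, 0.28} → fail.
TC (methods 1·3): 0.60 vs {0.35, 0.59, 0.29, 0.48} → pass.
TC (methods 2·3): 0.36 vs {0.29, 0.44, 0.15, 0.38} → fail.
6 of 9 fail.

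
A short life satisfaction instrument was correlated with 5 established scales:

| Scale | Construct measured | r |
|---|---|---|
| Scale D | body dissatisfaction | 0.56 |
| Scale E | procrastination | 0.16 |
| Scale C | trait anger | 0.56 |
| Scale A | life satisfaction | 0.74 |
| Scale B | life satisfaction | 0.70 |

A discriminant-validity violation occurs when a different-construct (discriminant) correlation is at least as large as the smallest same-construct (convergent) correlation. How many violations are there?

0

Convergent (same construct = life satisfaction): Scale A, Scale B.
Smallest convergent = 0.70. Discriminant values: 0.56, 0.16, 0.56; count ≥ 0.70 → 0.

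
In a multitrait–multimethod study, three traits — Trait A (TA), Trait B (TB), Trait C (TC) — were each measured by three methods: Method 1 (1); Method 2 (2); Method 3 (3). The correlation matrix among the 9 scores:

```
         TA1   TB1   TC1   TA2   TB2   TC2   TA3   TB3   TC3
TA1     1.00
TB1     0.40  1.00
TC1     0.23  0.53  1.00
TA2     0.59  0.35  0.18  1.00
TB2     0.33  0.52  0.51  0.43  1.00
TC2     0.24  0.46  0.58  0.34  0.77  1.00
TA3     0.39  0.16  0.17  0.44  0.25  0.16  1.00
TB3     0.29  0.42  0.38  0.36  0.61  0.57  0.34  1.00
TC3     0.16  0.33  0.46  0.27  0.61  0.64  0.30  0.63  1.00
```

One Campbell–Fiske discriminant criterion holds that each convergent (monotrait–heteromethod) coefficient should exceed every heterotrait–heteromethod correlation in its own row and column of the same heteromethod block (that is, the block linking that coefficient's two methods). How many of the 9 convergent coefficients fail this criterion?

1

Each convergent coefficient versus the relevant comparison correlations:
TA (methods 1·2): 0.59 vs {0.33, 0.35, 0.24, 0.18} → pass.
TA (methods 1·3): 0.39 vs {0.29, 0.16, 0.16, 0.17} → pass.
TA (methods 2·3): 0.44 vs {0.36, 0.25, 0.27, 0.16} → pass.
TB (methods 1·2): 0.52 vs {0.35, 0.33, 0.46, 0.51} → pass.
TB (methods 1·3): 0.42 vs {0.16, 0.29, 0.33, 0.38} → pass.
TB (methods 2·3): 0.61 vs {0.25, 0.36, 0.61, 0.57} → fail.
TC (methods 1·2): 0.58 vs {0.18, 0.24, 0.51, 0.46} → pass.
TC (methods 1·3): 0.46 vs {0.17, 0.16, 0.38, 0.33} → pass.
TC (methods 2·3): 0.64 vs {0.16, 0.27, 0.57, 0.61} → pass.
1 of 9 fail.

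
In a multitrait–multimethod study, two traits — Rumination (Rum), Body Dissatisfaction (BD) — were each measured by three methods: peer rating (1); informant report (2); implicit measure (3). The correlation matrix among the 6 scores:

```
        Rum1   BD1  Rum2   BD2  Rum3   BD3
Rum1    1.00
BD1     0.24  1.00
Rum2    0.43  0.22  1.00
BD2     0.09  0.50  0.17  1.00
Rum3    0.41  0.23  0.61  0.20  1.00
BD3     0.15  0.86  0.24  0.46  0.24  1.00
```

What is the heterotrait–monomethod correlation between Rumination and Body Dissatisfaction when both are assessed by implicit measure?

Different traits, same method: r(Rum3, BD3) = 0.24.

0.24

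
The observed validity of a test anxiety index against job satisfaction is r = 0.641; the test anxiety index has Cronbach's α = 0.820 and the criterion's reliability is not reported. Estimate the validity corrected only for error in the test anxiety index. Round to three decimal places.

Single correction: r_c = r_obs / √r_xx = 0.641 / √0.820 = 0.641 / 0.9055 ≈ 0.708.

0.708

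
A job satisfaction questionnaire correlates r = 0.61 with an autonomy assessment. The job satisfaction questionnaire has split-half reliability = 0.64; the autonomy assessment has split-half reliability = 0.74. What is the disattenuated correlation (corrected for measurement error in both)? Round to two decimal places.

0.89

r_true = r_obs / √(r_xx · r_yy) = 0.61 / √(0.64 × 0.74) = 0.61 / √0.4736 = 0.61 / 0.6882 ≈ 0.89.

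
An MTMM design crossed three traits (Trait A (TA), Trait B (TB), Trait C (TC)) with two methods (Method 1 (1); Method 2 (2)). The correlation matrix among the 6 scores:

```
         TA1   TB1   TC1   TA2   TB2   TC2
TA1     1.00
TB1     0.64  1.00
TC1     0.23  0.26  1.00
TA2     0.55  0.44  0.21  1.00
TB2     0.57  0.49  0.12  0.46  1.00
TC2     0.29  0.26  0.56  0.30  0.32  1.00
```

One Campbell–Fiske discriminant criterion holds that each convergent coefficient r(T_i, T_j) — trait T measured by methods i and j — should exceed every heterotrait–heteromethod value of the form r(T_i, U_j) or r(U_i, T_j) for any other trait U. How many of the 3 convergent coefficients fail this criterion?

Each convergent coefficient versus the relevant comparison correlations:
TA (methods 1·2): 0.55 vs {0.57, 0.44, 0.29, 0.21} → fail.
TB (methods 1·2): 0.49 vs {0.44, 0.57, 0.26, 0.12} → fail.
TC (methods 1·2): 0.56 vs {0.21, 0.29, 0.12, 0.26} → pass.
2 of 3 fail.

2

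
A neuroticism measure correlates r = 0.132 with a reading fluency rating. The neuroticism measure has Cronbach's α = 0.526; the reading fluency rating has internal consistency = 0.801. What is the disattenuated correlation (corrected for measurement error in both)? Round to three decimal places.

r_true = r_obs / √(r_xx · r_yy) = 0.132 / √(0.526 × 0.801) = 0.132 / √0.421326 = 0.132 / 0.6491 ≈ 0.203.

0.203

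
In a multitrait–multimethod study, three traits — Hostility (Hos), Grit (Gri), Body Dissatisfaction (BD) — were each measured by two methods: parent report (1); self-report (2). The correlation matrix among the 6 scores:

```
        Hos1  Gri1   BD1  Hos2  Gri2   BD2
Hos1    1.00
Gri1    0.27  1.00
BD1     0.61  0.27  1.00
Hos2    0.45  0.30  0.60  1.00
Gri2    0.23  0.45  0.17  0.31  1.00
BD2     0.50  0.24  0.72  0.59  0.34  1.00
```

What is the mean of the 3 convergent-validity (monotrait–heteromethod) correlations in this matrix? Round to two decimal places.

0.54

Convergent values: 0.45, 0.45, 0.72; mean = 1.62/3 = 0.54.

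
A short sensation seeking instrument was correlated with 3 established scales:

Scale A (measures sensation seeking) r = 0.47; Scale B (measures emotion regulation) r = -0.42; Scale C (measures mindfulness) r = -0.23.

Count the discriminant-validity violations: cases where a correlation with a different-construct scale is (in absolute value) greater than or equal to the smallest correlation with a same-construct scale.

0

Convergent (same construct = sensation seeking): Scale A.
Smallest convergent = 0.47. Discriminant |r|: 0.42, 0.23; count ≥ 0.47 → 0.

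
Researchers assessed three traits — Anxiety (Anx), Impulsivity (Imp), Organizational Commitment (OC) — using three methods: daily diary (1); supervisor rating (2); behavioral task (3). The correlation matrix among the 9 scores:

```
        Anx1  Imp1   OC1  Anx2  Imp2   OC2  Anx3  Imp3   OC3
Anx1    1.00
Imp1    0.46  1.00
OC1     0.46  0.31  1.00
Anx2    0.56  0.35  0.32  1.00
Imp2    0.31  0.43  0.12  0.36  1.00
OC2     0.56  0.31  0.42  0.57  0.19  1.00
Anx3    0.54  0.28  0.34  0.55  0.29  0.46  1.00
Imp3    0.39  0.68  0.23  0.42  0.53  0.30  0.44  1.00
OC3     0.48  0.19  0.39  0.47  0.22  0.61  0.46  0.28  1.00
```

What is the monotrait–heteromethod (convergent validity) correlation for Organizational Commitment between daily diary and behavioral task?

Same trait (OC), different methods: r(OC1, OC3) = 0.39.

0.39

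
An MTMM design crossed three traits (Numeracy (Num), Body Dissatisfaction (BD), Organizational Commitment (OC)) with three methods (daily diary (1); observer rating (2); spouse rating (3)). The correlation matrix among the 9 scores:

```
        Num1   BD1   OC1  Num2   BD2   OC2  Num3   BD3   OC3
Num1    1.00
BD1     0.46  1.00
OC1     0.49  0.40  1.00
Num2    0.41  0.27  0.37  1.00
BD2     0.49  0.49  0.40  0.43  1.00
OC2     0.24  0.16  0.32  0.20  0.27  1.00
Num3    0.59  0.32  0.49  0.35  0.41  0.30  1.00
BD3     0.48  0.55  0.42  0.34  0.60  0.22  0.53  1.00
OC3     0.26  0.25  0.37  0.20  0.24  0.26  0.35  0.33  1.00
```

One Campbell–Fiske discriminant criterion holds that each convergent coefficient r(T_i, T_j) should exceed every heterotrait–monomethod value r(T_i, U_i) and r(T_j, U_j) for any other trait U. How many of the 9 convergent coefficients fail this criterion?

5

Checking each validity diagonal entry against its comparison values:
Num (methods 1·2): 0.41 vs {0.46, 0.43, 0.49, 0.20} → fail.
Num (methods 1·3): 0.59 vs {0.46, 0.53, 0.49, 0.35} → pass.
Num (methods 2·3): 0.35 vs {0.43, 0.53, 0.20, 0.35} → fail.
BD (methods 1·2): 0.49 vs {0.46, 0.43, 0.40, 0.27} → pass.
BD (methods 1·3): 0.55 vs {0.46, 0.53, 0.40, 0.33} → pass.
BD (methods 2·3): 0.60 vs {0.43, 0.53, 0.27, 0.33} → pass.
OC (methods 1·2): 0.32 vs {0.49, 0.20, 0.40, 0.27} → fail.
OC (methods 1·3): 0.37 vs {0.49, 0.35, 0.40, 0.33} → fail.
OC (methods 2·3): 0.26 vs {0.20, 0.35, 0.27, 0.33} → fail.
5 of 9 fail.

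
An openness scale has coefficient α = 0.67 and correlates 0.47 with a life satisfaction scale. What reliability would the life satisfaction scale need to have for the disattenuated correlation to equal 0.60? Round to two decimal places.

r_true = r_obs / √(r_xx · r_yy) ⇒ 0.60 = 0.47 / √(0.67 · r_yy).
√(0.67 · r_yy) = 0.47 / 0.60 = 0.7833; 0.67 · r_yy = 0.6136; r_yy = 0.6136 / 0.67 ≈ 0.92.

0.92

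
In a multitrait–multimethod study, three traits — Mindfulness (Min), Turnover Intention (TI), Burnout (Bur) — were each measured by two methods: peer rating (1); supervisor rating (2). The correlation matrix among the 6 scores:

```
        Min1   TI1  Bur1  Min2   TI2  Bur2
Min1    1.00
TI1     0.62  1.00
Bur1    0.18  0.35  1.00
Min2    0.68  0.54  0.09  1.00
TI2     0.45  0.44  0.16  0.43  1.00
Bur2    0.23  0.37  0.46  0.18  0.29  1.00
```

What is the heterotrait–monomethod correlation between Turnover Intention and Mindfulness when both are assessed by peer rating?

Different traits, same method: r(TI1, Min1) = 0.62.

0.62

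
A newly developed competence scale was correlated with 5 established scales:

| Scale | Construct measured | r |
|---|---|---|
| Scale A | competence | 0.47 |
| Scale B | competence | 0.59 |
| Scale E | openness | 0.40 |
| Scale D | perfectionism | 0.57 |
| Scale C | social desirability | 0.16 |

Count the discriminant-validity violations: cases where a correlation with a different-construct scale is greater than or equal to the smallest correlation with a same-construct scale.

Convergent (same construct = competence): Scale A, Scale B.
Smallest convergent = 0.47. Discriminant values: 0.40, 0.57, 0.16; count ≥ 0.47 → 1.

1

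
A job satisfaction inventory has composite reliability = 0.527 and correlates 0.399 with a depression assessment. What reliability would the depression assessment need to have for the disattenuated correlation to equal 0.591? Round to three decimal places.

r_true = r_obs / √(r_xx · r_yy) ⇒ 0.591 = 0.399 / √(0.527 · r_yy).
√(0.527 · r_yy) = 0.399 / 0.591 = 0.6751; 0.527 · r_yy = 0.4558; r_yy = 0.4558 / 0.527 ≈ 0.865.

0.865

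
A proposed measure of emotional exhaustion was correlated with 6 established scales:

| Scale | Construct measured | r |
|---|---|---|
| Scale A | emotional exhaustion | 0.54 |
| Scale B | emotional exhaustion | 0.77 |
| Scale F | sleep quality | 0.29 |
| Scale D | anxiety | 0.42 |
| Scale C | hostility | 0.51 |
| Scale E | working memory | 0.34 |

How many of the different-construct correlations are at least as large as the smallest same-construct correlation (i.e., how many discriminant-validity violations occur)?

Convergent (same construct = emotional exhaustion): Scale A, Scale B.
Smallest convergent = 0.54. Discriminant values: 0.29, 0.42, 0.51, 0.34; count ≥ 0.54 → 0.

0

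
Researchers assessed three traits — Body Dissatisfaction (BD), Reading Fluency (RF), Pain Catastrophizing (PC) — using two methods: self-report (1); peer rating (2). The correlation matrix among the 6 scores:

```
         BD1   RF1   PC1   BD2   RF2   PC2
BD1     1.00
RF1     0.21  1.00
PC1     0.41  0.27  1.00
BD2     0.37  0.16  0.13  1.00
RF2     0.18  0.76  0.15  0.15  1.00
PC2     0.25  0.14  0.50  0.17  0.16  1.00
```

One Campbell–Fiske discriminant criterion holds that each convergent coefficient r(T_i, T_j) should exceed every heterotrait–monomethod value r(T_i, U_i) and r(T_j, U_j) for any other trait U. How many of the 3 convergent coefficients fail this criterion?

1

Each convergent coefficient versus the relevant comparison correlations:
BD (methods 1·2): 0.37 vs {0.21, 0.15, 0.41, 0.17} → fail.
RF (methods 1·2): 0.76 vs {0.21, 0.15, 0.27, 0.16} → pass.
PC (methods 1·2): 0.50 vs {0.41, 0.17, 0.27, 0.16} → pass.
1 of 3 fail.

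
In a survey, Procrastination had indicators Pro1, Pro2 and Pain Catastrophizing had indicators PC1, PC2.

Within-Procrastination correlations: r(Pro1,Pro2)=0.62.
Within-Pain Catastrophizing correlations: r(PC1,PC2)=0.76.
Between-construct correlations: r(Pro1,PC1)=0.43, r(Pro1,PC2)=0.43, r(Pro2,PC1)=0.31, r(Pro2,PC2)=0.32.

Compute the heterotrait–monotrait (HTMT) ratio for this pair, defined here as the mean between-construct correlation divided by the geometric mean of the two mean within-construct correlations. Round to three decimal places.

Mean between = 1.49/4 = 0.3725.
Mean within-Pro = 0.62/1 = 0.6200; mean within-PC = 0.76/1 = 0.7600.
Geometric mean = √(0.6200 × 0.7600) = 0.6864.
HTMT = 0.3725 / 0.6864 = 0.543.

0.543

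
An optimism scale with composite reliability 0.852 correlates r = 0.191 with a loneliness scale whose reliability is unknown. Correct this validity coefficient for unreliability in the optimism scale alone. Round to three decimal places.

0.207

Single correction: r_c = r_obs / √r_xx = 0.191 / √0.852 = 0.191 / 0.9230 ≈ 0.207.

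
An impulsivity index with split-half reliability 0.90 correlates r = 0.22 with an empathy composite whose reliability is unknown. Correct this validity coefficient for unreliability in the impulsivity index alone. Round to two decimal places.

0.23

Single correction: r_c = r_obs / √r_xx = 0.22 / √0.90 = 0.22 / 0.9487 ≈ 0.23.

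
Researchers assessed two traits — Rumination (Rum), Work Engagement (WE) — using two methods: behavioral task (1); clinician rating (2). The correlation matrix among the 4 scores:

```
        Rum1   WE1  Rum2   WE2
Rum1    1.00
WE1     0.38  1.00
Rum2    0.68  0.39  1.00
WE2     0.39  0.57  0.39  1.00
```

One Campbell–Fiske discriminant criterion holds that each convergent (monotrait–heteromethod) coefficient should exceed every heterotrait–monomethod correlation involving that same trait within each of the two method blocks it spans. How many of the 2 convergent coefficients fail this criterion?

Checking each validity diagonal entry against its comparison values:
Rum (methods 1·2): 0.68 vs {0.38, 0.39} → pass.
WE (methods 1·2): 0.57 vs {0.38, 0.39} → pass.
0 of 2 fail.

0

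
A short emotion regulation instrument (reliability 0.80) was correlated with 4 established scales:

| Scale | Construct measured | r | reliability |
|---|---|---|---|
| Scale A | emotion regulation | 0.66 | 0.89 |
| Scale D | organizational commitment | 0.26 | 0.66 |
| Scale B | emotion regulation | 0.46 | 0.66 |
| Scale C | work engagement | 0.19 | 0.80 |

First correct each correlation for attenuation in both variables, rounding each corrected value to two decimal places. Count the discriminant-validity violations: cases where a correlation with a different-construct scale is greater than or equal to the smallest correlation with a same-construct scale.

Disattenuated r (r / √(r_scale · r_new)):
  Scale A (conv): 0.66 / √(0.89·0.80) = 0.78
  Scale D (disc): 0.26 / √(0.66·0.80) = 0.36
  Scale B (conv): 0.46 / √(0.66·0.80) = 0.63
  Scale C (disc): 0.19 / √(0.80·0.80) = 0.24
Smallest convergent = 0.63. Discriminant values: 0.36, 0.24; count ≥ 0.63 → 0.

0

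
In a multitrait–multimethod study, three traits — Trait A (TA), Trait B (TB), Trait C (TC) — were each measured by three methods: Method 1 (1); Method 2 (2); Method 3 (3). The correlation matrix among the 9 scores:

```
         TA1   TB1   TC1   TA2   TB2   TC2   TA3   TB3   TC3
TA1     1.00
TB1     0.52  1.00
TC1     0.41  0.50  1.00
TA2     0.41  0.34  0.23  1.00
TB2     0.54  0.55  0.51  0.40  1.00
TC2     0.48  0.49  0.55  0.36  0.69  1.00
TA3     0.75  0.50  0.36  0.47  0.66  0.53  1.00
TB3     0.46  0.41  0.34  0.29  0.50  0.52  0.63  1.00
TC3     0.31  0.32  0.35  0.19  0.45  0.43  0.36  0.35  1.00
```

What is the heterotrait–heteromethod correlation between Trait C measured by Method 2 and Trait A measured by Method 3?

0.53

Different traits and methods: r(TC2, TA3) = 0.53.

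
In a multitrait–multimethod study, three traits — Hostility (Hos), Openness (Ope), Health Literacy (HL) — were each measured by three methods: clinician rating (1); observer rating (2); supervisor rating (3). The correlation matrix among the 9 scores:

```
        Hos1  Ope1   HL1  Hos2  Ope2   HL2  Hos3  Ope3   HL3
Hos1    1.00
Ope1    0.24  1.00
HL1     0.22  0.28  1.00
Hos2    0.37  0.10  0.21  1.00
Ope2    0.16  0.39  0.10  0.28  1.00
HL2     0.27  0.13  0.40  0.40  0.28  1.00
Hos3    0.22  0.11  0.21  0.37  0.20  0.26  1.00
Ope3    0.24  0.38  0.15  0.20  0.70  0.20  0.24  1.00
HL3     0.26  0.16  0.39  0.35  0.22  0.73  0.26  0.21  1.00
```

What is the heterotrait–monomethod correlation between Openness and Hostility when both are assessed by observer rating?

Different traits, same method: r(Ope2, Hos2) = 0.28.

0.28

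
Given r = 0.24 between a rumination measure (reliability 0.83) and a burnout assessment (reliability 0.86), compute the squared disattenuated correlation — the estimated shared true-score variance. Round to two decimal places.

0.08

Disattenuated r = 0.24 / √(0.83 × 0.86) = 0.24 / 0.8449 = 0.2841.
Shared true-score variance = 0.2841² = 0.0807 ≈ 0.08.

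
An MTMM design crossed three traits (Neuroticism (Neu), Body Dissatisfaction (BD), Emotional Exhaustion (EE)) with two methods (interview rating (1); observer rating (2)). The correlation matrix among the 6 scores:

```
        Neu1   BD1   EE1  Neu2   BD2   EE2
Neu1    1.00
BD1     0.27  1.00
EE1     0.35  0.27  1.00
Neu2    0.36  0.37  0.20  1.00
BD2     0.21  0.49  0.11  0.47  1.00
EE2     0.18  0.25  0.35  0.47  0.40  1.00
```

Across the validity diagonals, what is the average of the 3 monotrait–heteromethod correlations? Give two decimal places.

0.40

Convergent values: 0.36, 0.49, 0.35; mean = 1.20/3 = 0.40.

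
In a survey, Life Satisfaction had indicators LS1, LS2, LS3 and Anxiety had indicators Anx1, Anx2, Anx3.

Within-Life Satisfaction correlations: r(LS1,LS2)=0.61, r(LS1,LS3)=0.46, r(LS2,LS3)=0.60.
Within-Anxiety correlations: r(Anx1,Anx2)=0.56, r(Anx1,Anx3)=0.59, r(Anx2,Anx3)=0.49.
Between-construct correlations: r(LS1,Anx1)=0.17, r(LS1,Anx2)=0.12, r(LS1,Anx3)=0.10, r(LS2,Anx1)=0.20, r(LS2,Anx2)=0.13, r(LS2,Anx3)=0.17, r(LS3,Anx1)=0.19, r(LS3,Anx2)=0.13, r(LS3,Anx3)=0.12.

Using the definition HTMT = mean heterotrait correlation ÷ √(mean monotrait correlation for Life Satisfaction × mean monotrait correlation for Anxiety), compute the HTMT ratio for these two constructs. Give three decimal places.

0.268

Mean heterotrait r = 1.33/9 = 0.1478.
Mean within-LS = 1.67/3 = 0.5567; mean within-Anx = 1.64/3 = 0.5467.
Geometric mean = √(0.5567 × 0.5467) = 0.5517.
HTMT = 0.1478 / 0.5517 = 0.268.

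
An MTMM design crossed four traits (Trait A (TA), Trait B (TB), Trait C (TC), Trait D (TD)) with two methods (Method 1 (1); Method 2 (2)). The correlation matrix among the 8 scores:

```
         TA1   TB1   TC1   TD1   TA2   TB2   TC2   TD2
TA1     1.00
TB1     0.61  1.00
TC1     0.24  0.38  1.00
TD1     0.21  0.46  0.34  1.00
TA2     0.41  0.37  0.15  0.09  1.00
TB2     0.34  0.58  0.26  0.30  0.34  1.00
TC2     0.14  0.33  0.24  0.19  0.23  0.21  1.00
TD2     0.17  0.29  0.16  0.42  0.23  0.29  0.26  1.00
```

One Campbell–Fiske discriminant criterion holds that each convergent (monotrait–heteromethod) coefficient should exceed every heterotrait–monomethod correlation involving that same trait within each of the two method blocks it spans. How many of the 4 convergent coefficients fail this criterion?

4

Checking each validity diagonal entry against its comparison values:
TA (methods 1·2): 0.41 vs {0.61, 0.34, 0.24, 0.23, 0.21, 0.23} → fail.
TB (methods 1·2): 0.58 vs {0.61, 0.34, 0.38, 0.21, 0.46, 0.29} → fail.
TC (methods 1·2): 0.24 vs {0.24, 0.23, 0.38, 0.21, 0.34, 0.26} → fail.
TD (methods 1·2): 0.42 vs {0.21, 0.23, 0.46, 0.29, 0.34, 0.26} → fail.
4 of 4 fail.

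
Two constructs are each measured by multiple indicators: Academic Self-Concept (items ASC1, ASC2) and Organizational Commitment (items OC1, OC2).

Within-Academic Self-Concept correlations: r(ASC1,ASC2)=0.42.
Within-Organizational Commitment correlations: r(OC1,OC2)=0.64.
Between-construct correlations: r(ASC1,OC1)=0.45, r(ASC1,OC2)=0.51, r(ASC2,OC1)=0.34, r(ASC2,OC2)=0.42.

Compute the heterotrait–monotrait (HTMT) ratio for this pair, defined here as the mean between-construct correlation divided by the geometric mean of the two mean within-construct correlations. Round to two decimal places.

Between-construct mean = 1.72/4 = 0.4300.
Mean within-ASC = 0.42/1 = 0.4200; mean within-OC = 0.64/1 = 0.6400.
Geometric mean = √(0.4200 × 0.6400) = 0.5185.
HTMT = 0.4300 / 0.5185 = 0.83.

0.83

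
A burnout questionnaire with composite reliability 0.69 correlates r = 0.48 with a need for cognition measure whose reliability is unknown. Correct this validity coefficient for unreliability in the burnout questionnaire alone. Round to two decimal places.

0.58

Single correction: r_c = r_obs / √r_xx = 0.48 / √0.69 = 0.48 / 0.8307 ≈ 0.58.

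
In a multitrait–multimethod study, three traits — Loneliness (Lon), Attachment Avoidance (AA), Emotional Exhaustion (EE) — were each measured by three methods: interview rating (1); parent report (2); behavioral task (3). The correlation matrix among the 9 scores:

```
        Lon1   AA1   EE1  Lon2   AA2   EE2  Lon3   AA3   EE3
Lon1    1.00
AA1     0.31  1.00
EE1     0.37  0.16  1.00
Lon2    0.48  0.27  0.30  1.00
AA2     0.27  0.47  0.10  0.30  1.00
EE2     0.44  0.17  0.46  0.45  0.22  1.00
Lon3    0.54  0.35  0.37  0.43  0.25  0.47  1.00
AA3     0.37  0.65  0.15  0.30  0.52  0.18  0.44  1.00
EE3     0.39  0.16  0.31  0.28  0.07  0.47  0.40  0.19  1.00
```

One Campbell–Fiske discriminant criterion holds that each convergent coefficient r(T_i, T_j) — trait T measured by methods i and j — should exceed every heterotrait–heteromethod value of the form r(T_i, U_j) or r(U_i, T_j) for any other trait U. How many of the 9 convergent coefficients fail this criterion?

3

Checking each validity diagonal entry against its comparison values:
Lon (methods 1·2): 0.48 vs {0.27, 0.27, 0.44, 0.30} → pass.
Lon (methods 1·3): 0.54 vs {0.37, 0.35, 0.39, 0.37} → pass.
Lon (methods 2·3): 0.43 vs {0.30, 0.25, 0.28, 0.47} → fail.
AA (methods 1·2): 0.47 vs {0.27, 0.27, 0.17, 0.10} → pass.
AA (methods 1·3): 0.65 vs {0.35, 0.37, 0.16, 0.15} → pass.
AA (methods 2·3): 0.52 vs {0.25, 0.30, 0.07, 0.18} → pass.
EE (methods 1·2): 0.46 vs {0.30, 0.44, 0.10, 0.17} → pass.
EE (methods 1·3): 0.31 vs {0.37, 0.39, 0.15, 0.16} → fail.
EE (methods 2·3): 0.47 vs {0.47, 0.28, 0.18, 0.07} → fail.
3 of 9 fail.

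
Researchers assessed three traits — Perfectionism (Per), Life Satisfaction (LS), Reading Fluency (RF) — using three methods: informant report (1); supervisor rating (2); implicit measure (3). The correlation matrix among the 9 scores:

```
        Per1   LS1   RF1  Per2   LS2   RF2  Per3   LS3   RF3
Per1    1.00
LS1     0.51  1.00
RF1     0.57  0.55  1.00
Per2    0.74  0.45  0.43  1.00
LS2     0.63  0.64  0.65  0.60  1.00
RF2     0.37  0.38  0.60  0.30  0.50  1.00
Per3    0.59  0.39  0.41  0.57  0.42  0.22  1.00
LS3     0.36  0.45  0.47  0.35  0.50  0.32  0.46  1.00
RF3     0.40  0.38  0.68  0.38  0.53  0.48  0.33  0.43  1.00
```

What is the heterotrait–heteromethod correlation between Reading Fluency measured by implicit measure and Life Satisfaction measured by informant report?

0.38

Different traits and methods: r(RF3, LS1) = 0.38.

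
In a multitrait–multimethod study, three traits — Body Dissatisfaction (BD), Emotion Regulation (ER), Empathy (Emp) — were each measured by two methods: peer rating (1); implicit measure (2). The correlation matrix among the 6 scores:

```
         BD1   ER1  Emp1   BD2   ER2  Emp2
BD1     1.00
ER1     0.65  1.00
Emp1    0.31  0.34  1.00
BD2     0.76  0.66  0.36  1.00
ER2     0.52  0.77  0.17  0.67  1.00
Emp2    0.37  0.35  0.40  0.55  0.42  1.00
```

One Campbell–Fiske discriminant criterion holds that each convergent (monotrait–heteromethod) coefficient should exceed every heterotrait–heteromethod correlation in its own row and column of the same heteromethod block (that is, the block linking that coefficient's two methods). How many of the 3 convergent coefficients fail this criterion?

Convergent coefficients and their comparison sets:
BD (methods 1·2): 0.76 vs {0.52, 0.66, 0.37, 0.36} → pass.
ER (methods 1·2): 0.77 vs {0.66, 0.52, 0.35, 0.17} → pass.
Emp (methods 1·2): 0.40 vs {0.36, 0.37, 0.17, 0.35} → pass.
0 of 3 fail.

0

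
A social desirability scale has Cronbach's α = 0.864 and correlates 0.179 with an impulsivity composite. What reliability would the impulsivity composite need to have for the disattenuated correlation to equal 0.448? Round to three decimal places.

r_true = r_obs / √(r_xx · r_yy) ⇒ 0.448 = 0.179 / √(0.864 · r_yy).
√(0.864 · r_yy) = 0.179 / 0.448 = 0.3996; 0.864 · r_yy = 0.1597; r_yy = 0.1597 / 0.864 ≈ 0.185.

0.185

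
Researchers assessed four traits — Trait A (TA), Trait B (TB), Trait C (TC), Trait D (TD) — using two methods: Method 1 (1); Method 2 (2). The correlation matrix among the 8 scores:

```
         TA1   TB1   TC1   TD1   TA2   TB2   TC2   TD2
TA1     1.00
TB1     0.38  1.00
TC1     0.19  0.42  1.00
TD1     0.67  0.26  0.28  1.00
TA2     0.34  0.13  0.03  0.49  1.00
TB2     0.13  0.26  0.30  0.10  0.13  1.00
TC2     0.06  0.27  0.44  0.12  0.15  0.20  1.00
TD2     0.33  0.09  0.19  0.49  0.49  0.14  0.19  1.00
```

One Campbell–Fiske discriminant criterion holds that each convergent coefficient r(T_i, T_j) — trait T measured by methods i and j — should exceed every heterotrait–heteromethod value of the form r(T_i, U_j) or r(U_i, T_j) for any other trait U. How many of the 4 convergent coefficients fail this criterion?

3

Each convergent coefficient versus the relevant comparison correlations:
TA (methods 1·2): 0.34 vs {0.13, 0.13, 0.06, 0.03, 0.33, 0.49} → fail.
TB (methods 1·2): 0.26 vs {0.13, 0.13, 0.27, 0.30, 0.09, 0.10} → fail.
TC (methods 1·2): 0.44 vs {0.03, 0.06, 0.30, 0.27, 0.19, 0.12} → pass.
TD (methods 1·2): 0.49 vs {0.49, 0.33, 0.10, 0.09, 0.12, 0.19} → fail.
3 of 4 fail.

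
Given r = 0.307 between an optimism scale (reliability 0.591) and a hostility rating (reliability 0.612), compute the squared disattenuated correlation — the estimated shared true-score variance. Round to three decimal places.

0.261

Disattenuated r = 0.307 / √(0.591 × 0.612) = 0.307 / 0.6014 = 0.5105.
Shared true-score variance = 0.5105² = 0.2606 ≈ 0.261.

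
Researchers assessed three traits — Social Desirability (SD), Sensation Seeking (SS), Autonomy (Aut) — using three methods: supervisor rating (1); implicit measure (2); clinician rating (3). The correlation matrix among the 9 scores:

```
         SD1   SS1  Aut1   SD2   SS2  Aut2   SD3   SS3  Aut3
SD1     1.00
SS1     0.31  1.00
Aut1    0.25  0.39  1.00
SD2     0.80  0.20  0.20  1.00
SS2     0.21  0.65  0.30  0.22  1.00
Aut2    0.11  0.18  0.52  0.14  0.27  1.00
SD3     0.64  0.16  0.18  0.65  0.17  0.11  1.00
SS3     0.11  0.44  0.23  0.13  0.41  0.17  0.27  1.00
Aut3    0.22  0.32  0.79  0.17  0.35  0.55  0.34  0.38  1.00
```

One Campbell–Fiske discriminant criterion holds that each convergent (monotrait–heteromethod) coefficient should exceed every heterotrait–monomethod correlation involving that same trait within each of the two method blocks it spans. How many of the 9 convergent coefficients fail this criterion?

Each convergent coefficient versus the relevant comparison correlations:
SD (methods 1·2): 0.80 vs {0.31, 0.22, 0.25, 0.14} → pass.
SD (methods 1·3): 0.64 vs {0.31, 0.27, 0.25, 0.34} → pass.
SD (methods 2·3): 0.65 vs {0.22, 0.27, 0.14, 0.34} → pass.
SS (methods 1·2): 0.65 vs {0.31, 0.22, 0.39, 0.27} → pass.
SS (methods 1·3): 0.44 vs {0.31, 0.27, 0.39, 0.38} → pass.
SS (methods 2·3): 0.41 vs {0.22, 0.27, 0.27, 0.38} → pass.
Aut (methods 1·2): 0.52 vs {0.25, 0.14, 0.39, 0.27} → pass.
Aut (methods 1·3): 0.79 vs {0.25, 0.34, 0.39, 0.38} → pass.
Aut (methods 2·3): 0.55 vs {0.14, 0.34, 0.27, 0.38} → pass.
0 of 9 fail.

0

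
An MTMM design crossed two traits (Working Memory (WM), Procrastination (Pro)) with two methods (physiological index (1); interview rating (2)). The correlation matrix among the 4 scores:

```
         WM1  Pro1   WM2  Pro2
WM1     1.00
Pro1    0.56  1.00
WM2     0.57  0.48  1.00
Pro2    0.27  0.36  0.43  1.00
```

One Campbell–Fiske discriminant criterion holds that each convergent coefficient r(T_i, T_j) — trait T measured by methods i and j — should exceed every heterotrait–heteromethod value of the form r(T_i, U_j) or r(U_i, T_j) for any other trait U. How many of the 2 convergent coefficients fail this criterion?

Each convergent coefficient versus the relevant comparison correlations:
WM (methods 1·2): 0.57 vs {0.27, 0.48} → pass.
Pro (methods 1·2): 0.36 vs {0.48, 0.27} → fail.
1 of 2 fail.

1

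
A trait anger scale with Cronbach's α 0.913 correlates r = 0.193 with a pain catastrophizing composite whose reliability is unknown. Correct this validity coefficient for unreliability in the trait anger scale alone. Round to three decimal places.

0.202

Single correction: r_c = r_obs / √r_xx = 0.193 / √0.913 = 0.193 / 0.9555 ≈ 0.202.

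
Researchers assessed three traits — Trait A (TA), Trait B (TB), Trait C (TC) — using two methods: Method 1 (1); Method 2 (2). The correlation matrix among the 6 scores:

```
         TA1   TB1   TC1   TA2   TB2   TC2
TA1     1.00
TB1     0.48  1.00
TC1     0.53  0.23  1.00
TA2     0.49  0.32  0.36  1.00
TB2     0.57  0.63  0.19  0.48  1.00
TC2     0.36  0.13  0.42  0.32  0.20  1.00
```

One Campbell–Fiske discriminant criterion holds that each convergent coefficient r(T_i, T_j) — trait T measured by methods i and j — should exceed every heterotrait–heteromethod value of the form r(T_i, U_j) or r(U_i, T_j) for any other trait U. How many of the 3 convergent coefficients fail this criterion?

1

Convergent coefficients and their comparison sets:
TA (methods 1·2): 0.49 vs {0.57, 0.32, 0.36, 0.36} → fail.
TB (methods 1·2): 0.63 vs {0.32, 0.57, 0.13, 0.19} → pass.
TC (methods 1·2): 0.42 vs {0.36, 0.36, 0.19, 0.13} → pass.
1 of 3 fail.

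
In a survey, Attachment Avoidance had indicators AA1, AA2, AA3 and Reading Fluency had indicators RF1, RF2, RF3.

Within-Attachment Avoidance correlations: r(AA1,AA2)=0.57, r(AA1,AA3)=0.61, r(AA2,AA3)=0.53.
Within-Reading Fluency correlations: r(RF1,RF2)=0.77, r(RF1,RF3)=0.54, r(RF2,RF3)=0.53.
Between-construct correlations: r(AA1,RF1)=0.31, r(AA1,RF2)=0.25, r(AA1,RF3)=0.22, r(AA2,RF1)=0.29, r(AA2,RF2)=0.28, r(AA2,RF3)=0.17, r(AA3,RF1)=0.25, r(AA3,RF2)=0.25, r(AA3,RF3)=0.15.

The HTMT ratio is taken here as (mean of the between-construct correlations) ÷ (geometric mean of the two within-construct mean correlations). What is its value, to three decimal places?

0.408

Mean heterotrait r = 2.17/9 = 0.2411.
Mean within-AA = 1.71/3 = 0.5700; mean within-RF = 1.84/3 = 0.6133.
Geometric mean = √(0.5700 × 0.6133) = 0.5913.
HTMT = 0.2411 / 0.5913 = 0.408.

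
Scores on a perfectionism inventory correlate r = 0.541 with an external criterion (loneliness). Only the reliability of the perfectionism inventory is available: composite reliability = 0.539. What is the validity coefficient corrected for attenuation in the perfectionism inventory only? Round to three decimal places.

Single correction: r_c = r_obs / √r_xx = 0.541 / √0.539 = 0.541 / 0.7342 ≈ 0.737.

0.737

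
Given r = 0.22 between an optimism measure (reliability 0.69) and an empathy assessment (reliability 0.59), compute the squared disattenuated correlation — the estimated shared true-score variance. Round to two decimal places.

0.12

Disattenuated r = 0.22 / √(0.69 × 0.59) = 0.22 / 0.6380 = 0.3448.
Shared true-score variance = 0.3448² = 0.1189 ≈ 0.12.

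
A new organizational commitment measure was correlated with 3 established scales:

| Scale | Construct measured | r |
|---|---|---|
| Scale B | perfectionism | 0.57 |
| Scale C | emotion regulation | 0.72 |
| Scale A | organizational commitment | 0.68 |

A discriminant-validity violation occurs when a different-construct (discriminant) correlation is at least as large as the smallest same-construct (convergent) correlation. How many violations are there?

1

Convergent (same construct = organizational commitment): Scale A.
Smallest convergent = 0.68. Discriminant values: 0.57, 0.72; count ≥ 0.68 → 1.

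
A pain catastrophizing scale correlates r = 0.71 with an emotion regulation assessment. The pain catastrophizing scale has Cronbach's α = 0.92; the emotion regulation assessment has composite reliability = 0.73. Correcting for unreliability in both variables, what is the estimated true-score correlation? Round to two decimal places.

0.87

r_true = r_obs / √(r_xx · r_yy) = 0.71 / √(0.92 × 0.73) = 0.71 / √0.6716 = 0.71 / 0.8195 ≈ 0.87.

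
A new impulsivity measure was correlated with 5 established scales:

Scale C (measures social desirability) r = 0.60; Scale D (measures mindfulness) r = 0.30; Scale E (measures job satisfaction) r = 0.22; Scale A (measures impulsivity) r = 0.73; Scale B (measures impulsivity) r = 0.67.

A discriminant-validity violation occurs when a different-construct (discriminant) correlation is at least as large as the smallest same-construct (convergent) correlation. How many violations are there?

Convergent (same construct = impulsivity): Scale A, Scale B.
Smallest convergent = 0.67. Discriminant values: 0.60, 0.30, 0.22; count ≥ 0.67 → 0.

0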